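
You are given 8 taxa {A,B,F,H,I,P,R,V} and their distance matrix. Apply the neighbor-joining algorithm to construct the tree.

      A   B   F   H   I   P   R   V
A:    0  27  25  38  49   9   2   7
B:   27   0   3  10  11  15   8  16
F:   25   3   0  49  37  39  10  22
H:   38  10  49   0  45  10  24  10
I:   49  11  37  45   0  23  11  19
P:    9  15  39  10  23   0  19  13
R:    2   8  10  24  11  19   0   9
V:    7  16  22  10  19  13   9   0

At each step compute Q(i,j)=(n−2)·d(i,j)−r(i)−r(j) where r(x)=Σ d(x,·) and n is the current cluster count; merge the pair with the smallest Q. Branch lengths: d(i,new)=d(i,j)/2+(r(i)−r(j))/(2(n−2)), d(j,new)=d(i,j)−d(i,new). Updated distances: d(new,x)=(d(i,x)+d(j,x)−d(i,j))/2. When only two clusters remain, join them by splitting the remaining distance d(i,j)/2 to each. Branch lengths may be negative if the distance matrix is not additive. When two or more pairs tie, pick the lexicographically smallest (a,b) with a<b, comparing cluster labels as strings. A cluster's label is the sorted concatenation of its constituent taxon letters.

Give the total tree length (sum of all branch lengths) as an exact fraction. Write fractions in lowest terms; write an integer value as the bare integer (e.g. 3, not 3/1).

1833/32

iteration 1: select B,F (d=3, Q=-257); attach at lengths (-77/12, 113/12); label the merged cluster BF
  updated: d(A,BF)=49/2, d(BF,H)=28, d(BF,I)=45/2, d(BF,P)=51/2, d(BF,R)=15/2, d(BF,V)=35/2
iteration 2: select H,P (d=10, Q=-409/2); attach at lengths (211/20, -11/20); label the merged cluster HP
  updated: d(A,HP)=37/2, d(BF,HP)=87/4, d(HP,I)=29, d(HP,R)=33/2, d(HP,V)=13/2
iteration 3: select A,R (d=2, Q=-139); attach at lengths (63/8, -47/8); label the merged cluster AR
  updated: d(AR,BF)=15, d(AR,HP)=33/2, d(AR,I)=29, d(AR,V)=7
iteration 4: select BF,I (d=45/2, Q=-435/4); attach at lengths (179/24, 361/24); label the merged cluster BFI
  updated: d(AR,BFI)=43/4, d(BFI,HP)=113/8, d(BFI,V)=7
iteration 5: select AR,BFI (d=43/4, Q=-357/8); attach at lengths (191/32, 153/32); label the merged cluster ABFIR
  updated: d(ABFIR,HP)=159/16, d(ABFIR,V)=13/8
iteration 6: select ABFIR,HP (d=159/16, Q=-289/16); attach at lengths (81/32, 237/32); label the merged cluster ABFHIPR
  updated: d(ABFHIPR,V)=-29/32
iteration 7: select ABFHIPR,V (d=-29/32); attach at lengths (-29/64, -29/64); label the merged cluster ABFHIPRV
final tree: ((((A:63/8,R:-47/8):191/32,((B:-77/12,F:113/12):179/24,I:361/24):153/32):81/32,(H:211/20,P:-11/20):237/32):-29/64,V:-29/64)
total length: 1833/32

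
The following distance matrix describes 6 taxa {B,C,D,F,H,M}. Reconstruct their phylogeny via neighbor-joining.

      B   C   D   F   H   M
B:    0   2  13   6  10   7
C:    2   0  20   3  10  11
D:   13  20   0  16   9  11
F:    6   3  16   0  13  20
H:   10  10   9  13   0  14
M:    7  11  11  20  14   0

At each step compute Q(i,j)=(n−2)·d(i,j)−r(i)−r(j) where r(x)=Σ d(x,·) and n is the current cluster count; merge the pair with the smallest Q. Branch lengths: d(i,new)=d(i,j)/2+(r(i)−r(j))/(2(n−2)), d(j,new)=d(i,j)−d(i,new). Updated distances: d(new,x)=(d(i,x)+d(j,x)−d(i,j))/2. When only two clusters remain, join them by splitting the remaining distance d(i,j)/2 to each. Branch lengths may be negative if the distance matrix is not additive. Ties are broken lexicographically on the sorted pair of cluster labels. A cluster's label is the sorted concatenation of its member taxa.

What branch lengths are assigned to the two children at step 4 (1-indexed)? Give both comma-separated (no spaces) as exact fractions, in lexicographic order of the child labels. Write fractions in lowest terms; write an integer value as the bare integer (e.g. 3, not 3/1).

step 1: merge (C,F) at d=3, Q=-92; branch lengths C→0, F→3; new cluster CF
  updated: d(B,CF)=5/2, d(CF,D)=33/2, d(CF,H)=10, d(CF,M)=14
step 2: merge (B,CF) at d=5/2, Q=-68; branch lengths B→-1/2, CF→3; new cluster BCF
  updated: d(BCF,D)=27/2, d(BCF,H)=35/4, d(BCF,M)=37/4
step 3: merge (BCF,M) at d=37/4, Q=-189/4; branch lengths BCF→63/16, M→85/16; new cluster BCFM
  updated: d(BCFM,D)=61/8, d(BCFM,H)=27/4
step 4: merge (BCFM,D) at d=61/8, Q=-187/8; branch lengths BCFM→43/16, D→79/16; new cluster BCDFM
  updated: d(BCDFM,H)=65/16
step 5: merge (BCDFM,H) at d=65/16; branch lengths BCDFM→65/32, H→65/32; new cluster BCDFHM
final tree: ((((B:-1/2,(C:0,F:3):3):63/16,M:85/16):43/16,D:79/16):65/32,H:65/32)
total length: 423/16

43/16,79/16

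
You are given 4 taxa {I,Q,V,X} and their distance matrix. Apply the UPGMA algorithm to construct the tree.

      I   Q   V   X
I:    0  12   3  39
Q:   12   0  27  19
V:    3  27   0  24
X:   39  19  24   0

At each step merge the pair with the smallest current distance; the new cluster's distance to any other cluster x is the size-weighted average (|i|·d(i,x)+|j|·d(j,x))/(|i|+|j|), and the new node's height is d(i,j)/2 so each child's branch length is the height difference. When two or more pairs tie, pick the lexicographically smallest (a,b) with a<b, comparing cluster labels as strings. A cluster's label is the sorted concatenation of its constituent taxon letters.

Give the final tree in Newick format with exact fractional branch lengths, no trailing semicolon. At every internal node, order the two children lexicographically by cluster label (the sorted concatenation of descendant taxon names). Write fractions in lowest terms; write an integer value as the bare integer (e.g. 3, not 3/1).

((I:3/2,V:3/2):45/4,(Q:19/2,X:19/2):13/4)

iteration 1: select I,V (d=3); attach at lengths (3/2, 3/2); label the merged cluster IV
  updated: d(IV,Q)=39/2, d(IV,X)=63/2
iteration 2: select Q,X (d=19); attach at lengths (19/2, 19/2); label the merged cluster QX
  updated: d(IV,QX)=51/2
iteration 3: select IV,QX (d=51/2); attach at lengths (45/4, 13/4); label the merged cluster IQVX
final tree: ((I:3/2,V:3/2):45/4,(Q:19/2,X:19/2):13/4)
total length: 73/2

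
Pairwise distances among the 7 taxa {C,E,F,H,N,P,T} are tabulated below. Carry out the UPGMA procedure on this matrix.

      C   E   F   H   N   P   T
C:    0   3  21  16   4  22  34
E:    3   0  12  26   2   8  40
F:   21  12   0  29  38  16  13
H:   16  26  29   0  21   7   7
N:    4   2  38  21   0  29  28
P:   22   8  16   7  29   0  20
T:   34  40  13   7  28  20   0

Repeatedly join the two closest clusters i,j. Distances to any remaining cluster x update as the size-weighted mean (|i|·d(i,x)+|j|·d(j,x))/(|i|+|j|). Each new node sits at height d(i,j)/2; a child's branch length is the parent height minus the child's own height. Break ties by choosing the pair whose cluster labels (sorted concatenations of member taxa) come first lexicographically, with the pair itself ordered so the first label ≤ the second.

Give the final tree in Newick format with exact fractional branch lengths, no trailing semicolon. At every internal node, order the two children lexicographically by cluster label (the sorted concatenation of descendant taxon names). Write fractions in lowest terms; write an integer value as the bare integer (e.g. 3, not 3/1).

((C:7/4,(E:1,N:1):3/4):253/24,((F:13/2,T:13/2):5/2,(H:7/2,P:7/2):11/2):79/24)

1. join E+N (d=2) ⇒ EN; edges |E|=1, |N|=1
  updated: d(C,EN)=7/2, d(EN,F)=25, d(EN,H)=47/2, d(EN,P)=37/2, d(EN,T)=34
2. join C+EN (d=7/2) ⇒ CEN; edges |C|=7/4, |EN|=3/4
  updated: d(CEN,F)=71/3, d(CEN,H)=21, d(CEN,P)=59/3, d(CEN,T)=34
3. join H+P (d=7) ⇒ HP; edges |H|=7/2, |P|=7/2
  updated: d(CEN,HP)=61/3, d(F,HP)=45/2, d(HP,T)=27/2
4. join F+T (d=13) ⇒ FT; edges |F|=13/2, |T|=13/2
  updated: d(CEN,FT)=173/6, d(FT,HP)=18
5. join FT+HP (d=18) ⇒ FHPT; edges |FT|=5/2, |HP|=11/2
  updated: d(CEN,FHPT)=295/12
6. join CEN+FHPT (d=295/12) ⇒ CEFHNPT; edges |CEN|=253/24, |FHPT|=79/24
final tree: ((C:7/4,(E:1,N:1):3/4):253/24,((F:13/2,T:13/2):5/2,(H:7/2,P:7/2):11/2):79/24)
total length: 139/3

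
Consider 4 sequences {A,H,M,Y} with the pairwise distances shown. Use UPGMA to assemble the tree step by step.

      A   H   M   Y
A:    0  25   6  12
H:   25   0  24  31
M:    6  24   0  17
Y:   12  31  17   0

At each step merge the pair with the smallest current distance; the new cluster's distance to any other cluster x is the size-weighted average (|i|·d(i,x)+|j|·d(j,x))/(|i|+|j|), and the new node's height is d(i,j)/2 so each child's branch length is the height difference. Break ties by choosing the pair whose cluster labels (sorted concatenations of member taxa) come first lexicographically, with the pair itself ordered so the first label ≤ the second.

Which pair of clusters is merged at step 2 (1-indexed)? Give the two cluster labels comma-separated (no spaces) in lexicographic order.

AM,Y

step 1: merge (A,M) at d=6; branch lengths A→3, M→3; new cluster AM
  updated: d(AM,H)=49/2, d(AM,Y)=29/2
step 2: merge (AM,Y) at d=29/2; branch lengths AM→17/4, Y→29/4; new cluster AMY
  updated: d(AMY,H)=80/3
step 3: merge (AMY,H) at d=80/3; branch lengths AMY→73/12, H→40/3; new cluster AHMY
final tree: (((A:3,M:3):17/4,Y:29/4):73/12,H:40/3)
total length: 443/12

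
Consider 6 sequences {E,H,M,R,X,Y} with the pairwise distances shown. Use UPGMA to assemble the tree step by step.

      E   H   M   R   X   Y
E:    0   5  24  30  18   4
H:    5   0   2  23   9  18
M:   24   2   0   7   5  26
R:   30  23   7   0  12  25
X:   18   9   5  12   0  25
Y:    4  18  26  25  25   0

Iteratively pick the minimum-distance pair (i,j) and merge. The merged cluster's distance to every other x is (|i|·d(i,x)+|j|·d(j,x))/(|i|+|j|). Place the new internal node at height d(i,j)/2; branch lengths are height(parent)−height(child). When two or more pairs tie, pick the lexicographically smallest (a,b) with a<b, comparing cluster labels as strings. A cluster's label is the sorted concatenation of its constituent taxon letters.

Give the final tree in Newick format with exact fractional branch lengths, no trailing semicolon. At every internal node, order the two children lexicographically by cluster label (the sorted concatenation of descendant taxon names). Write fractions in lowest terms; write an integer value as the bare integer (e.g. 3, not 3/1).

iteration 1: select H,M (d=2); attach at lengths (1, 1); label the merged cluster HM
  updated: d(E,HM)=29/2, d(HM,R)=15, d(HM,X)=7, d(HM,Y)=22
iteration 2: select E,Y (d=4); attach at lengths (2, 2); label the merged cluster EY
  updated: d(EY,HM)=73/4, d(EY,R)=55/2, d(EY,X)=43/2
iteration 3: select HM,X (d=7); attach at lengths (5/2, 7/2); label the merged cluster HMX
  updated: d(EY,HMX)=58/3, d(HMX,R)=14
iteration 4: select HMX,R (d=14); attach at lengths (7/2, 7); label the merged cluster HMRX
  updated: d(EY,HMRX)=171/8
iteration 5: select EY,HMRX (d=171/8); attach at lengths (139/16, 59/16); label the merged cluster EHMRXY
final tree: ((E:2,Y:2):139/16,(((H:1,M:1):5/2,X:7/2):7/2,R:7):59/16)
total length: 279/8

((E:2,Y:2):139/16,(((H:1,M:1):5/2,X:7/2):7/2,R:7):59/16)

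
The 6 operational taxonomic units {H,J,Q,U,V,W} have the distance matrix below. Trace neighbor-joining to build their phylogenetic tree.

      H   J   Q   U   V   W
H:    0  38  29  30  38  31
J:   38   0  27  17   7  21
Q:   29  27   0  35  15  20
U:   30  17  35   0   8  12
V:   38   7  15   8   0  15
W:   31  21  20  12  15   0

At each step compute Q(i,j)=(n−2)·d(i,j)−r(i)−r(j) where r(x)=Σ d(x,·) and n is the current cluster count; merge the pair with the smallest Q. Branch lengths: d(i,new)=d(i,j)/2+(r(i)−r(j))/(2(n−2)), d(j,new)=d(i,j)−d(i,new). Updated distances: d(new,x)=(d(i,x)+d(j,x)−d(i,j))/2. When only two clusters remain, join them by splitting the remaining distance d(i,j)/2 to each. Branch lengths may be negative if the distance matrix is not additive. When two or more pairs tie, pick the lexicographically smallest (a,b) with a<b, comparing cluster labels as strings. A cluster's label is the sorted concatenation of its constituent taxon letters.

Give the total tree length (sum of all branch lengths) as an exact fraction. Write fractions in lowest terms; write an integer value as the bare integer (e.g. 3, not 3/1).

1. join H+Q (d=29, Q=-176) ⇒ HQ; edges |H|=39/2, |Q|=19/2
  updated: d(HQ,J)=18, d(HQ,U)=18, d(HQ,V)=12, d(HQ,W)=11
2. join HQ+W (d=11, Q=-85) ⇒ HQW; edges |HQ|=11/2, |W|=11/2
  updated: d(HQW,J)=14, d(HQW,U)=19/2, d(HQW,V)=8
3. join HQW+U (d=19/2, Q=-47) ⇒ HQUW; edges |HQW|=4, |U|=11/2
  updated: d(HQUW,J)=43/4, d(HQUW,V)=13/4
4. join HQUW+J (d=43/4, Q=-21) ⇒ HJQUW; edges |HQUW|=7/2, |J|=29/4
  updated: d(HJQUW,V)=-1/4
5. join HJQUW+V (d=-1/4) ⇒ HJQUVW; edges |HJQUW|=-1/8, |V|=-1/8
final tree: (((((H:39/2,Q:19/2):11/2,W:11/2):4,U:11/2):7/2,J:29/4):-1/8,V:-1/8)
total length: 60

60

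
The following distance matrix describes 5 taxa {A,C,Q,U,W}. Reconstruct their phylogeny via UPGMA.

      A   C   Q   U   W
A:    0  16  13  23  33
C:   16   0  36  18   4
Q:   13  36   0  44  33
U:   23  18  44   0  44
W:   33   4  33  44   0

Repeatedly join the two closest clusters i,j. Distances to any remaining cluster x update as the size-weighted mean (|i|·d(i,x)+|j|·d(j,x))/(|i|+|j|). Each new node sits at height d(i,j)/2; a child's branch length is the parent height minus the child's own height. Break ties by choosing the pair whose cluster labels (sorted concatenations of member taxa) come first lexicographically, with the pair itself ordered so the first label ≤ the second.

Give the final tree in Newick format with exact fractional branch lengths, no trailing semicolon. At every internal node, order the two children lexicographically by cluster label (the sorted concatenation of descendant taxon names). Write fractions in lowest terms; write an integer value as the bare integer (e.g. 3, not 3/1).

(((A:13/2,Q:13/2):33/4,(C:2,W:2):51/4):11/8,U:129/8)

iteration 1: select C,W (d=4); attach at lengths (2, 2); label the merged cluster CW
  updated: d(A,CW)=49/2, d(CW,Q)=69/2, d(CW,U)=31
iteration 2: select A,Q (d=13); attach at lengths (13/2, 13/2); label the merged cluster AQ
  updated: d(AQ,CW)=59/2, d(AQ,U)=67/2
iteration 3: select AQ,CW (d=59/2); attach at lengths (33/4, 51/4); label the merged cluster ACQW
  updated: d(ACQW,U)=129/4
iteration 4: select ACQW,U (d=129/4); attach at lengths (11/8, 129/8); label the merged cluster ACQUW
final tree: (((A:13/2,Q:13/2):33/4,(C:2,W:2):51/4):11/8,U:129/8)
total length: 111/2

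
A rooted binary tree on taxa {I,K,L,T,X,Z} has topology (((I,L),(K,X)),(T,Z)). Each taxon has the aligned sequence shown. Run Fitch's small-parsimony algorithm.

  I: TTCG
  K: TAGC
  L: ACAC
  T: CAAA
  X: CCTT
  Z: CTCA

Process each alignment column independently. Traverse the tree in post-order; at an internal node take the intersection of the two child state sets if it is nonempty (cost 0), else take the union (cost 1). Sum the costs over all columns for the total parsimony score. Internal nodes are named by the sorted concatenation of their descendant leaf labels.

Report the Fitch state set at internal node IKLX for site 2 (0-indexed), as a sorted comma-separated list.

A,C,G,T

IL@0: {T} ∪ {A} = {A,T} (union, +1)
KX@0: {T} ∪ {C} = {C,T} (union, +1)
IKLX@0: {A,T} ∩ {C,T} = {T} (intersection, +0)
TZ@0: {C} ∩ {C} = {C} (intersection, +0)
IKLTXZ@0: {T} ∪ {C} = {C,T} (union, +1)
IL@1: {T} ∪ {C} = {C,T} (union, +1)
KX@1: {A} ∪ {C} = {A,C} (union, +1)
IKLX@1: {C,T} ∩ {A,C} = {C} (intersection, +0)
TZ@1: {A} ∪ {T} = {A,T} (union, +1)
IKLTXZ@1: {C} ∪ {A,T} = {A,C,T} (union, +1)
IL@2: {C} ∪ {A} = {A,C} (union, +1)
KX@2: {G} ∪ {T} = {G,T} (union, +1)
IKLX@2: {A,C} ∪ {G,T} = {A,C,G,T} (union, +1)
TZ@2: {A} ∪ {C} = {A,C} (union, +1)
IKLTXZ@2: {A,C,G,T} ∩ {A,C} = {A,C} (intersection, +0)
IL@3: {G} ∪ {C} = {C,G} (union, +1)
KX@3: {C} ∪ {T} = {C,T} (union, +1)
IKLX@3: {C,G} ∩ {C,T} = {C} (intersection, +0)
TZ@3: {A} ∩ {A} = {A} (intersection, +0)
IKLTXZ@3: {C} ∪ {A} = {A,C} (union, +1)
per-site changes: [3, 4, 4, 3]; total = 14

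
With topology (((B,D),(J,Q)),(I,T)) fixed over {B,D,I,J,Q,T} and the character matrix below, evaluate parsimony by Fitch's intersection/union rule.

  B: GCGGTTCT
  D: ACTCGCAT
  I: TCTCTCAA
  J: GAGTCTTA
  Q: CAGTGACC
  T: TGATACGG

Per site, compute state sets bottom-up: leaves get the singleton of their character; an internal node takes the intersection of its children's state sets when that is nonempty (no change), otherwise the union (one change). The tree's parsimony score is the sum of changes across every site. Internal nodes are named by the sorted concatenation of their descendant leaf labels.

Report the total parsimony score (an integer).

25

BD@0: {G} ∪ {A} = {A,G} (union, +1)
JQ@0: {G} ∪ {C} = {C,G} (union, +1)
BDJQ@0: {A,G} ∩ {C,G} = {G} (intersection, +0)
IT@0: {T} ∩ {T} = {T} (intersection, +0)
BDIJQT@0: {G} ∪ {T} = {G,T} (union, +1)
BD@1: {C} ∩ {C} = {C} (intersection, +0)
JQ@1: {A} ∩ {A} = {A} (intersection, +0)
BDJQ@1: {C} ∪ {A} = {A,C} (union, +1)
IT@1: {C} ∪ {G} = {C,G} (union, +1)
BDIJQT@1: {A,C} ∩ {C,G} = {C} (intersection, +0)
BD@2: {G} ∪ {T} = {G,T} (union, +1)
JQ@2: {G} ∩ {G} = {G} (intersection, +0)
BDJQ@2: {G,T} ∩ {G} = {G} (intersection, +0)
IT@2: {T} ∪ {A} = {A,T} (union, +1)
BDIJQT@2: {G} ∪ {A,T} = {A,G,T} (union, +1)
BD@3: {G} ∪ {C} = {C,G} (union, +1)
JQ@3: {T} ∩ {T} = {T} (intersection, +0)
BDJQ@3: {C,G} ∪ {T} = {C,G,T} (union, +1)
IT@3: {C} ∪ {T} = {C,T} (union, +1)
BDIJQT@3: {C,G,T} ∩ {C,T} = {C,T} (intersection, +0)
BD@4: {T} ∪ {G} = {G,T} (union, +1)
JQ@4: {C} ∪ {G} = {C,G} (union, +1)
BDJQ@4: {G,T} ∩ {C,G} = {G} (intersection, +0)
IT@4: {T} ∪ {A} = {A,T} (union, +1)
BDIJQT@4: {G} ∪ {A,T} = {A,G,T} (union, +1)
BD@5: {T} ∪ {C} = {C,T} (union, +1)
JQ@5: {T} ∪ {A} = {A,T} (union, +1)
BDJQ@5: {C,T} ∩ {A,T} = {T} (intersection, +0)
IT@5: {C} ∩ {C} = {C} (intersection, +0)
BDIJQT@5: {T} ∪ {C} = {C,T} (union, +1)
BD@6: {C} ∪ {A} = {A,C} (union, +1)
JQ@6: {T} ∪ {C} = {C,T} (union, +1)
BDJQ@6: {A,C} ∩ {C,T} = {C} (intersection, +0)
IT@6: {A} ∪ {G} = {A,G} (union, +1)
BDIJQT@6: {C} ∪ {A,G} = {A,C,G} (union, +1)
BD@7: {T} ∩ {T} = {T} (intersection, +0)
JQ@7: {A} ∪ {C} = {A,C} (union, +1)
BDJQ@7: {T} ∪ {A,C} = {A,C,T} (union, +1)
IT@7: {A} ∪ {G} = {A,G} (union, +1)
BDIJQT@7: {A,C,T} ∩ {A,G} = {A} (intersection, +0)
per-site changes: [3, 2, 3, 3, 4, 3, 4, 3]; total = 25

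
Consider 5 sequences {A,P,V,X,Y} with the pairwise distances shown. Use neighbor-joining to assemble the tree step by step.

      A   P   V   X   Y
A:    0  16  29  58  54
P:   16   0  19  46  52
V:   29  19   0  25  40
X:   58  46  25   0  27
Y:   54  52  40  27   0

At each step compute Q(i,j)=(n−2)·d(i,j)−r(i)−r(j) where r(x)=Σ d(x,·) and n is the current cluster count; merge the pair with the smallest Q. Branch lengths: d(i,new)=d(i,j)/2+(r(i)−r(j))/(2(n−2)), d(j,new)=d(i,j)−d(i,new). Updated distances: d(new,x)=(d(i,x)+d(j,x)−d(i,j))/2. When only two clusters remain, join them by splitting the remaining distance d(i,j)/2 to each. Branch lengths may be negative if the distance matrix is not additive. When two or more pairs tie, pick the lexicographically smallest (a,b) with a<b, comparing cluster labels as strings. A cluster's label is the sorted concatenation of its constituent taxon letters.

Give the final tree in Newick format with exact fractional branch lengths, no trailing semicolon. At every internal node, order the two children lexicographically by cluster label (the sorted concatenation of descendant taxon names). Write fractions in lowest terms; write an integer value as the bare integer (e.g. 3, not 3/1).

iteration 1: select X,Y (d=27, Q=-248); attach at lengths (32/3, 49/3); label the merged cluster XY
  updated: d(A,XY)=85/2, d(P,XY)=71/2, d(V,XY)=19
iteration 2: select A,P (d=16, Q=-126); attach at lengths (49/4, 15/4); label the merged cluster AP
  updated: d(AP,V)=16, d(AP,XY)=31
iteration 3: select AP,V (d=16, Q=-66); attach at lengths (14, 2); label the merged cluster APV
  updated: d(APV,XY)=17
iteration 4: select APV,XY (d=17); attach at lengths (17/2, 17/2); label the merged cluster APVXY
final tree: (((A:49/4,P:15/4):14,V:2):17/2,(X:32/3,Y:49/3):17/2)
total length: 76

(((A:49/4,P:15/4):14,V:2):17/2,(X:32/3,Y:49/3):17/2)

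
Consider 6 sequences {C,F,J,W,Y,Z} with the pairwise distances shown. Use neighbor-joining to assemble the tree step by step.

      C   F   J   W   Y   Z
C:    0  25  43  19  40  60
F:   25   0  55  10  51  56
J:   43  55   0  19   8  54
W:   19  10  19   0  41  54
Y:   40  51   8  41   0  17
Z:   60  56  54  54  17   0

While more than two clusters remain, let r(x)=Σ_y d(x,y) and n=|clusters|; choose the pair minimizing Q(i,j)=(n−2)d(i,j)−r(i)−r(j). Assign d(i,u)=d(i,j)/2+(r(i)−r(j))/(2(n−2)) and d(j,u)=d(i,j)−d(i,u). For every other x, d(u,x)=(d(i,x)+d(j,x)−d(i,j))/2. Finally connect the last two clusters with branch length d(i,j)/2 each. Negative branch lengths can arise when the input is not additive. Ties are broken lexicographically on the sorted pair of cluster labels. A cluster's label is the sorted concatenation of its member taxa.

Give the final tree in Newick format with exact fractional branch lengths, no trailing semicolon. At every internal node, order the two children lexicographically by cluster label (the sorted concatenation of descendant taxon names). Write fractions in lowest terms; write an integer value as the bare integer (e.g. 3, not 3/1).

iteration 1: select Y,Z (d=17, Q=-330); attach at lengths (-2, 19); label the merged cluster YZ
  updated: d(C,YZ)=83/2, d(F,YZ)=45, d(J,YZ)=45/2, d(W,YZ)=39
iteration 2: select J,YZ (d=45/2, Q=-220); attach at lengths (59/6, 38/3); label the merged cluster JYZ
  updated: d(C,JYZ)=31, d(F,JYZ)=155/4, d(JYZ,W)=71/4
iteration 3: select C,JYZ (d=31, Q=-201/2); attach at lengths (99/8, 149/8); label the merged cluster CJYZ
  updated: d(CJYZ,F)=131/8, d(CJYZ,W)=23/8
iteration 4: select CJYZ,F (d=131/8, Q=-117/4); attach at lengths (37/8, 47/4); label the merged cluster CFJYZ
  updated: d(CFJYZ,W)=-7/4
iteration 5: select CFJYZ,W (d=-7/4); attach at lengths (-7/8, -7/8); label the merged cluster CFJWYZ
final tree: (((C:99/8,(J:59/6,(Y:-2,Z:19):38/3):149/8):37/8,F:47/4):-7/8,W:-7/8)
total length: 681/8

(((C:99/8,(J:59/6,(Y:-2,Z:19):38/3):149/8):37/8,F:47/4):-7/8,W:-7/8)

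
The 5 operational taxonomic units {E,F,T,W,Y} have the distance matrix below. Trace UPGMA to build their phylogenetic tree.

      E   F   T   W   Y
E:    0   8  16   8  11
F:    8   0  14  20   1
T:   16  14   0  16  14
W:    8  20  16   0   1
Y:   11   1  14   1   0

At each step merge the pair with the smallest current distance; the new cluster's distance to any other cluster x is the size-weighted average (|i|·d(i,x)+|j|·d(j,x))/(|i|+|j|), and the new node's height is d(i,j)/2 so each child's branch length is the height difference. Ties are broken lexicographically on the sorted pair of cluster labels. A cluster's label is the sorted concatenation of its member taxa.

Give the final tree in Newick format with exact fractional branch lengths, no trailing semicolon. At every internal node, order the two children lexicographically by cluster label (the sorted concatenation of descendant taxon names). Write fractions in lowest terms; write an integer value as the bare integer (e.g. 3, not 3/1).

(((E:4,W:4):1,(F:1/2,Y:1/2):9/2):5/2,T:15/2)

iteration 1: select F,Y (d=1); attach at lengths (1/2, 1/2); label the merged cluster FY
  updated: d(E,FY)=19/2, d(FY,T)=14, d(FY,W)=21/2
iteration 2: select E,W (d=8); attach at lengths (4, 4); label the merged cluster EW
  updated: d(EW,FY)=10, d(EW,T)=16
iteration 3: select EW,FY (d=10); attach at lengths (1, 9/2); label the merged cluster EFWY
  updated: d(EFWY,T)=15
iteration 4: select EFWY,T (d=15); attach at lengths (5/2, 15/2); label the merged cluster EFTWY
final tree: (((E:4,W:4):1,(F:1/2,Y:1/2):9/2):5/2,T:15/2)
total length: 49/2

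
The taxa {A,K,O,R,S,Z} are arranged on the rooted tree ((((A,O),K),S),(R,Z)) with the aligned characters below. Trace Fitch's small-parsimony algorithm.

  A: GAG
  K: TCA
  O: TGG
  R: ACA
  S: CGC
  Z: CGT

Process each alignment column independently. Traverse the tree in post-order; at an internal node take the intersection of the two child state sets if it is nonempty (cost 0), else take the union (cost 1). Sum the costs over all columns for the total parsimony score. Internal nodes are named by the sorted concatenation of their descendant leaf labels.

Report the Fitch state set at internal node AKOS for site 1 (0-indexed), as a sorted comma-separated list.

AO@0: {G} ∪ {T} = {G,T} (union, +1)
AKO@0: {G,T} ∩ {T} = {T} (intersection, +0)
AKOS@0: {T} ∪ {C} = {C,T} (union, +1)
RZ@0: {A} ∪ {C} = {A,C} (union, +1)
AKORSZ@0: {C,T} ∩ {A,C} = {C} (intersection, +0)
AO@1: {A} ∪ {G} = {A,G} (union, +1)
AKO@1: {A,G} ∪ {C} = {A,C,G} (union, +1)
AKOS@1: {A,C,G} ∩ {G} = {G} (intersection, +0)
RZ@1: {C} ∪ {G} = {C,G} (union, +1)
AKORSZ@1: {G} ∩ {C,G} = {G} (intersection, +0)
AO@2: {G} ∩ {G} = {G} (intersection, +0)
AKO@2: {G} ∪ {A} = {A,G} (union, +1)
AKOS@2: {A,G} ∪ {C} = {A,C,G} (union, +1)
RZ@2: {A} ∪ {T} = {A,T} (union, +1)
AKORSZ@2: {A,C,G} ∩ {A,T} = {A} (intersection, +0)
per-site changes: [3, 3, 3]; total = 9

G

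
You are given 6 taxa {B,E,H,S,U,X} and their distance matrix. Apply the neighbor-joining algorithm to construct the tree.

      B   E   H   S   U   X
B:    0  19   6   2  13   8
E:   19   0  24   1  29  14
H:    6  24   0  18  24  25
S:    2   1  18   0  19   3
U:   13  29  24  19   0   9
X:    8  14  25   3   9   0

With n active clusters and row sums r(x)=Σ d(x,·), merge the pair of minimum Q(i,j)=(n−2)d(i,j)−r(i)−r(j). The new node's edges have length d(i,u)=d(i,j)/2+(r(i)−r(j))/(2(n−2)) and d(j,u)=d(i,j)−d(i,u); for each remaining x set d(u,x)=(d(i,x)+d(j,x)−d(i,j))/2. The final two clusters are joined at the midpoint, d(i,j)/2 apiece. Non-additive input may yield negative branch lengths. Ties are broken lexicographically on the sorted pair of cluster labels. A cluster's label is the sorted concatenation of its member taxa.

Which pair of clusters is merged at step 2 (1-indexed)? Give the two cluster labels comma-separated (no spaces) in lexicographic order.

iteration 1: select E,S (d=1, Q=-126); attach at lengths (6, -5); label the merged cluster ES
  updated: d(B,ES)=10, d(ES,H)=41/2, d(ES,U)=47/2, d(ES,X)=8
iteration 2: select B,H (d=6, Q=-189/2); attach at lengths (-41/12, 113/12); label the merged cluster BH
  updated: d(BH,ES)=49/4, d(BH,U)=31/2, d(BH,X)=27/2
iteration 3: select BH,ES (d=49/4, Q=-121/2); attach at lengths (11/2, 27/4); label the merged cluster BEHS
  updated: d(BEHS,U)=107/8, d(BEHS,X)=37/8
iteration 4: select BEHS,U (d=107/8, Q=-27); attach at lengths (9/2, 71/8); label the merged cluster BEHSU
  updated: d(BEHSU,X)=1/8
iteration 5: select BEHSU,X (d=1/8); attach at lengths (1/16, 1/16); label the merged cluster BEHSUX
final tree: ((((B:-41/12,H:113/12):11/2,(E:6,S:-5):27/4):9/2,U:71/8):1/16,X:1/16)
total length: 131/4

B,H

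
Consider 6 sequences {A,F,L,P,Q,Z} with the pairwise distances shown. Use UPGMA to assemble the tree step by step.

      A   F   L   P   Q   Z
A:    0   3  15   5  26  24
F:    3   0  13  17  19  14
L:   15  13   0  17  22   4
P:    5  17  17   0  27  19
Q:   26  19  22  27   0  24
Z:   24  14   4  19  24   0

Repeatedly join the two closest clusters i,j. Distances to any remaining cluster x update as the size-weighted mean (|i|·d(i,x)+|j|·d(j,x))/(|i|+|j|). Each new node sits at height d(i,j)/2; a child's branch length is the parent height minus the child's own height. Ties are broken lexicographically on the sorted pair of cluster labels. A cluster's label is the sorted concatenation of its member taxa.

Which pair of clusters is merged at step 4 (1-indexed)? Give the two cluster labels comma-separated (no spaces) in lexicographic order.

AFP,LZ

1. join A+F (d=3) ⇒ AF; edges |A|=3/2, |F|=3/2
  updated: d(AF,L)=14, d(AF,P)=11, d(AF,Q)=45/2, d(AF,Z)=19
2. join L+Z (d=4) ⇒ LZ; edges |L|=2, |Z|=2
  updated: d(AF,LZ)=33/2, d(LZ,P)=18, d(LZ,Q)=23
3. join AF+P (d=11) ⇒ AFP; edges |AF|=4, |P|=11/2
  updated: d(AFP,LZ)=17, d(AFP,Q)=24
4. join AFP+LZ (d=17) ⇒ AFLPZ; edges |AFP|=3, |LZ|=13/2
  updated: d(AFLPZ,Q)=118/5
5. join AFLPZ+Q (d=118/5) ⇒ AFLPQZ; edges |AFLPZ|=33/10, |Q|=59/5
final tree: ((((A:3/2,F:3/2):4,P:11/2):3,(L:2,Z:2):13/2):33/10,Q:59/5)
total length: 411/10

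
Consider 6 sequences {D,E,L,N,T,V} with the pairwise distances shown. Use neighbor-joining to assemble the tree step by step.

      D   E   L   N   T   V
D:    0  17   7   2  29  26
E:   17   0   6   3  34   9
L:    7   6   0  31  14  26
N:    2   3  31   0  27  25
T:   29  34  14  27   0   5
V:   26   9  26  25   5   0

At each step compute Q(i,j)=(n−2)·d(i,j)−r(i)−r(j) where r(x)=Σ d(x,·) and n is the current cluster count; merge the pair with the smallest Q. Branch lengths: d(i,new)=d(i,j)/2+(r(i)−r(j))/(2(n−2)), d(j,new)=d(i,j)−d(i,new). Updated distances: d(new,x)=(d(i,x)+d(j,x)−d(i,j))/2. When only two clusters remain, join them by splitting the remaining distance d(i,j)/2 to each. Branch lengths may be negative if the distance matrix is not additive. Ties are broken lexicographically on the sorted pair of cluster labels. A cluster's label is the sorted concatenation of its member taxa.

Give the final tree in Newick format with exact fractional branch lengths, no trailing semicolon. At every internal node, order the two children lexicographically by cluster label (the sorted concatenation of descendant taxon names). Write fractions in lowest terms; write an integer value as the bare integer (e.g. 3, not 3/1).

((((D:-5/12,N:29/12):137/16,E:7/16):53/16,L:67/16):213/32,(T:19/4,V:1/4):213/32)

1. join T+V (d=5, Q=-180) ⇒ TV; edges |T|=19/4, |V|=1/4
  updated: d(D,TV)=25, d(E,TV)=19, d(L,TV)=35/2, d(N,TV)=47/2
2. join D+N (d=2, Q=-209/2) ⇒ DN; edges |D|=-5/12, |N|=29/12
  updated: d(DN,E)=9, d(DN,L)=18, d(DN,TV)=93/4
3. join DN+E (d=9, Q=-265/4) ⇒ DEN; edges |DN|=137/16, |E|=7/16
  updated: d(DEN,L)=15/2, d(DEN,TV)=133/8
4. join DEN+L (d=15/2, Q=-333/8) ⇒ DELN; edges |DEN|=53/16, |L|=67/16
  updated: d(DELN,TV)=213/16
5. join DELN+TV (d=213/16) ⇒ DELNTV; edges |DELN|=213/32, |TV|=213/32
final tree: ((((D:-5/12,N:29/12):137/16,E:7/16):53/16,L:67/16):213/32,(T:19/4,V:1/4):213/32)
total length: 589/16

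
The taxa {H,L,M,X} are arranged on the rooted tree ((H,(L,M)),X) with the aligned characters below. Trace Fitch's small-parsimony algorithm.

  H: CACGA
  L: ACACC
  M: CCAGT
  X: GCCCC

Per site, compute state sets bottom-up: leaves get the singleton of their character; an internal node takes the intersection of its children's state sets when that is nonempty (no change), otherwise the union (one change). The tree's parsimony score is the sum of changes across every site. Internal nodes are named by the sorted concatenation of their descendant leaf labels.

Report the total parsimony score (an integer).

site 0, node LM: L={A} ∪ M={C} → {A,C} (+1)
site 0, node HLM: H={C} ∩ LM={A,C} → {C} (+0)
site 0, node HLMX: HLM={C} ∪ X={G} → {C,G} (+1)
site 1, node LM: L={C} ∩ M={C} → {C} (+0)
site 1, node HLM: H={A} ∪ LM={C} → {A,C} (+1)
site 1, node HLMX: HLM={A,C} ∩ X={C} → {C} (+0)
site 2, node LM: L={A} ∩ M={A} → {A} (+0)
site 2, node HLM: H={C} ∪ LM={A} → {A,C} (+1)
site 2, node HLMX: HLM={A,C} ∩ X={C} → {C} (+0)
site 3, node LM: L={C} ∪ M={G} → {C,G} (+1)
site 3, node HLM: H={G} ∩ LM={C,G} → {G} (+0)
site 3, node HLMX: HLM={G} ∪ X={C} → {C,G} (+1)
site 4, node LM: L={C} ∪ M={T} → {C,T} (+1)
site 4, node HLM: H={A} ∪ LM={C,T} → {A,C,T} (+1)
site 4, node HLMX: HLM={A,C,T} ∩ X={C} → {C} (+0)
per-site changes: [2, 1, 1, 2, 2]; total = 8

8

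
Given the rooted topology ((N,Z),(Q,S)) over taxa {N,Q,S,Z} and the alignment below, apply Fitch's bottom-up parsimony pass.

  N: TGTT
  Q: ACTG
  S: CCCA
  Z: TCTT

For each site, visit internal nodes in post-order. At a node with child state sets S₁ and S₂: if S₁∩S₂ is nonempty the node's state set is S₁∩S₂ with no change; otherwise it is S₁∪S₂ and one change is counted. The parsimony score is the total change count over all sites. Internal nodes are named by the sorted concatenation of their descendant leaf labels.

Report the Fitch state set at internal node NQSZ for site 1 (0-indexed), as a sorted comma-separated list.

NZ@0: {T} ∩ {T} = {T} (intersection, +0)
QS@0: {A} ∪ {C} = {A,C} (union, +1)
NQSZ@0: {T} ∪ {A,C} = {A,C,T} (union, +1)
NZ@1: {G} ∪ {C} = {C,G} (union, +1)
QS@1: {C} ∩ {C} = {C} (intersection, +0)
NQSZ@1: {C,G} ∩ {C} = {C} (intersection, +0)
NZ@2: {T} ∩ {T} = {T} (intersection, +0)
QS@2: {T} ∪ {C} = {C,T} (union, +1)
NQSZ@2: {T} ∩ {C,T} = {T} (intersection, +0)
NZ@3: {T} ∩ {T} = {T} (intersection, +0)
QS@3: {G} ∪ {A} = {A,G} (union, +1)
NQSZ@3: {T} ∪ {A,G} = {A,G,T} (union, +1)
per-site changes: [2, 1, 1, 2]; total = 6

C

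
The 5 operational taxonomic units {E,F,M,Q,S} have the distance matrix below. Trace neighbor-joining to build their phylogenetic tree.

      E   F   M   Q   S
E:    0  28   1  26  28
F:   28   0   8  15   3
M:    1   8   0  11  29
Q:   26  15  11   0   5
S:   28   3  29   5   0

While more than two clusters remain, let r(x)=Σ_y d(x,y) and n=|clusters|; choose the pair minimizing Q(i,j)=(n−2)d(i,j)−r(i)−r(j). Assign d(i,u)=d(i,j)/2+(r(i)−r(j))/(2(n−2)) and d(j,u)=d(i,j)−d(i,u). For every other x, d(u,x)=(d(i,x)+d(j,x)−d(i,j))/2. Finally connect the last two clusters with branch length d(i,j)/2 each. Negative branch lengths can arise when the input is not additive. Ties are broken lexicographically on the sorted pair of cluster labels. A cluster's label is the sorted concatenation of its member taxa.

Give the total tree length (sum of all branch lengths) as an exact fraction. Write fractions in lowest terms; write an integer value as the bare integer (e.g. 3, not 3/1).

223/8

iteration 1: select E,M (d=1, Q=-129); attach at lengths (37/6, -31/6); label the merged cluster EM
  updated: d(EM,F)=35/2, d(EM,Q)=18, d(EM,S)=28
iteration 2: select EM,Q (d=18, Q=-131/2); attach at lengths (123/8, 21/8); label the merged cluster EMQ
  updated: d(EMQ,F)=29/4, d(EMQ,S)=15/2
iteration 3: select EMQ,F (d=29/4, Q=-71/4); attach at lengths (47/8, 11/8); label the merged cluster EFMQ
  updated: d(EFMQ,S)=13/8
iteration 4: select EFMQ,S (d=13/8); attach at lengths (13/16, 13/16); label the merged cluster EFMQS
final tree: ((((E:37/6,M:-31/6):123/8,Q:21/8):47/8,F:11/8):13/16,S:13/16)
total length: 223/8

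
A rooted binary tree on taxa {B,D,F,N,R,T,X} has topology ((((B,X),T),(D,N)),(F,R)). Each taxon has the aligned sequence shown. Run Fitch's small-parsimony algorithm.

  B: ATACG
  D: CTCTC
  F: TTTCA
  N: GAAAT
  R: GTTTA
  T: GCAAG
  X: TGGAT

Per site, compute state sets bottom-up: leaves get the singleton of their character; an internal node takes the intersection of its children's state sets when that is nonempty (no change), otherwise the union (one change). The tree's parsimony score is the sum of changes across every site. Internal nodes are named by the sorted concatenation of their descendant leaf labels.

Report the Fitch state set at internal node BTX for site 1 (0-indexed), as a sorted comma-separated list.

site 0, node BX: B={A} ∪ X={T} → {A,T} (+1)
site 0, node BTX: BX={A,T} ∪ T={G} → {A,G,T} (+1)
site 0, node DN: D={C} ∪ N={G} → {C,G} (+1)
site 0, node BDNTX: BTX={A,G,T} ∩ DN={C,G} → {G} (+0)
site 0, node FR: F={T} ∪ R={G} → {G,T} (+1)
site 0, node BDFNRTX: BDNTX={G} ∩ FR={G,T} → {G} (+0)
site 1, node BX: B={T} ∪ X={G} → {G,T} (+1)
site 1, node BTX: BX={G,T} ∪ T={C} → {C,G,T} (+1)
site 1, node DN: D={T} ∪ N={A} → {A,T} (+1)
site 1, node BDNTX: BTX={C,G,T} ∩ DN={A,T} → {T} (+0)
site 1, node FR: F={T} ∩ R={T} → {T} (+0)
site 1, node BDFNRTX: BDNTX={T} ∩ FR={T} → {T} (+0)
site 2, node BX: B={A} ∪ X={G} → {A,G} (+1)
site 2, node BTX: BX={A,G} ∩ T={A} → {A} (+0)
site 2, node DN: D={C} ∪ N={A} → {A,C} (+1)
site 2, node BDNTX: BTX={A} ∩ DN={A,C} → {A} (+0)
site 2, node FR: F={T} ∩ R={T} → {T} (+0)
site 2, node BDFNRTX: BDNTX={A} ∪ FR={T} → {A,T} (+1)
site 3, node BX: B={C} ∪ X={A} → {A,C} (+1)
site 3, node BTX: BX={A,C} ∩ T={A} → {A} (+0)
site 3, node DN: D={T} ∪ N={A} → {A,T} (+1)
site 3, node BDNTX: BTX={A} ∩ DN={A,T} → {A} (+0)
site 3, node FR: F={C} ∪ R={T} → {C,T} (+1)
site 3, node BDFNRTX: BDNTX={A} ∪ FR={C,T} → {A,C,T} (+1)
site 4, node BX: B={G} ∪ X={T} → {G,T} (+1)
site 4, node BTX: BX={G,T} ∩ T={G} → {G} (+0)
site 4, node DN: D={C} ∪ N={T} → {C,T} (+1)
site 4, node BDNTX: BTX={G} ∪ DN={C,T} → {C,G,T} (+1)
site 4, node FR: F={A} ∩ R={A} → {A} (+0)
site 4, node BDFNRTX: BDNTX={C,G,T} ∪ FR={A} → {A,C,G,T} (+1)
per-site changes: [4, 3, 3, 4, 4]; total = 18

C,G,T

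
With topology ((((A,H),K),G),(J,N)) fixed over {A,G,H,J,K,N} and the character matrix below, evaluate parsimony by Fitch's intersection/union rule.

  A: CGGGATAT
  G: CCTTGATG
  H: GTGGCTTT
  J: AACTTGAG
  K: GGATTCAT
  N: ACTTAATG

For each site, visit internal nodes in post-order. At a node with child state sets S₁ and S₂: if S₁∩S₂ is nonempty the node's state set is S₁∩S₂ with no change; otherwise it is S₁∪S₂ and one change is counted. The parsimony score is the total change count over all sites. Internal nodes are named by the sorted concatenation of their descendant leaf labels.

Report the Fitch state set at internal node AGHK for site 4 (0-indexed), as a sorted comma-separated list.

site 0, node AH: A={C} ∪ H={G} → {C,G} (+1)
site 0, node AHK: AH={C,G} ∩ K={G} → {G} (+0)
site 0, node AGHK: AHK={G} ∪ G={C} → {C,G} (+1)
site 0, node JN: J={A} ∩ N={A} → {A} (+0)
site 0, node AGHJKN: AGHK={C,G} ∪ JN={A} → {A,C,G} (+1)
site 1, node AH: A={G} ∪ H={T} → {G,T} (+1)
site 1, node AHK: AH={G,T} ∩ K={G} → {G} (+0)
site 1, node AGHK: AHK={G} ∪ G={C} → {C,G} (+1)
site 1, node JN: J={A} ∪ N={C} → {A,C} (+1)
site 1, node AGHJKN: AGHK={C,G} ∩ JN={A,C} → {C} (+0)
site 2, node AH: A={G} ∩ H={G} → {G} (+0)
site 2, node AHK: AH={G} ∪ K={A} → {A,G} (+1)
site 2, node AGHK: AHK={A,G} ∪ G={T} → {A,G,T} (+1)
site 2, node JN: J={C} ∪ N={T} → {C,T} (+1)
site 2, node AGHJKN: AGHK={A,G,T} ∩ JN={C,T} → {T} (+0)
site 3, node AH: A={G} ∩ H={G} → {G} (+0)
site 3, node AHK: AH={G} ∪ K={T} → {G,T} (+1)
site 3, node AGHK: AHK={G,T} ∩ G={T} → {T} (+0)
site 3, node JN: J={T} ∩ N={T} → {T} (+0)
site 3, node AGHJKN: AGHK={T} ∩ JN={T} → {T} (+0)
site 4, node AH: A={A} ∪ H={C} → {A,C} (+1)
site 4, node AHK: AH={A,C} ∪ K={T} → {A,C,T} (+1)
site 4, node AGHK: AHK={A,C,T} ∪ G={G} → {A,C,G,T} (+1)
site 4, node JN: J={T} ∪ N={A} → {A,T} (+1)
site 4, node AGHJKN: AGHK={A,C,G,T} ∩ JN={A,T} → {A,T} (+0)
site 5, node AH: A={T} ∩ H={T} → {T} (+0)
site 5, node AHK: AH={T} ∪ K={C} → {C,T} (+1)
site 5, node AGHK: AHK={C,T} ∪ G={A} → {A,C,T} (+1)
site 5, node JN: J={G} ∪ N={A} → {A,G} (+1)
site 5, node AGHJKN: AGHK={A,C,T} ∩ JN={A,G} → {A} (+0)
site 6, node AH: A={A} ∪ H={T} → {A,T} (+1)
site 6, node AHK: AH={A,T} ∩ K={A} → {A} (+0)
site 6, node AGHK: AHK={A} ∪ G={T} → {A,T} (+1)
site 6, node JN: J={A} ∪ N={T} → {A,T} (+1)
site 6, node AGHJKN: AGHK={A,T} ∩ JN={A,T} → {A,T} (+0)
site 7, node AH: A={T} ∩ H={T} → {T} (+0)
site 7, node AHK: AH={T} ∩ K={T} → {T} (+0)
site 7, node AGHK: AHK={T} ∪ G={G} → {G,T} (+1)
site 7, node JN: J={G} ∩ N={G} → {G} (+0)
site 7, node AGHJKN: AGHK={G,T} ∩ JN={G} → {G} (+0)
per-site changes: [3, 3, 3, 1, 4, 3, 3, 1]; total = 21

A,C,G,T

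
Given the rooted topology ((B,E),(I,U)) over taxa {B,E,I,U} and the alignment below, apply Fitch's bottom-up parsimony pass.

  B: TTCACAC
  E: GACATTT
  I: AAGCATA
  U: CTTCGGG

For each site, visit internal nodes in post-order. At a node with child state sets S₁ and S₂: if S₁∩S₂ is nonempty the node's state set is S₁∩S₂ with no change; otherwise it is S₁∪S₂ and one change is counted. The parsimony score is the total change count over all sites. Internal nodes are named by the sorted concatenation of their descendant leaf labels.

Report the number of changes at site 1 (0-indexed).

2

site 0, node BE: B={T} ∪ E={G} → {G,T} (+1)
site 0, node IU: I={A} ∪ U={C} → {A,C} (+1)
site 0, node BEIU: BE={G,T} ∪ IU={A,C} → {A,C,G,T} (+1)
site 1, node BE: B={T} ∪ E={A} → {A,T} (+1)
site 1, node IU: I={A} ∪ U={T} → {A,T} (+1)
site 1, node BEIU: BE={A,T} ∩ IU={A,T} → {A,T} (+0)
site 2, node BE: B={C} ∩ E={C} → {C} (+0)
site 2, node IU: I={G} ∪ U={T} → {G,T} (+1)
site 2, node BEIU: BE={C} ∪ IU={G,T} → {C,G,T} (+1)
site 3, node BE: B={A} ∩ E={A} → {A} (+0)
site 3, node IU: I={C} ∩ U={C} → {C} (+0)
site 3, node BEIU: BE={A} ∪ IU={C} → {A,C} (+1)
site 4, node BE: B={C} ∪ E={T} → {C,T} (+1)
site 4, node IU: I={A} ∪ U={G} → {A,G} (+1)
site 4, node BEIU: BE={C,T} ∪ IU={A,G} → {A,C,G,T} (+1)
site 5, node BE: B={A} ∪ E={T} → {A,T} (+1)
site 5, node IU: I={T} ∪ U={G} → {G,T} (+1)
site 5, node BEIU: BE={A,T} ∩ IU={G,T} → {T} (+0)
site 6, node BE: B={C} ∪ E={T} → {C,T} (+1)
site 6, node IU: I={A} ∪ U={G} → {A,G} (+1)
site 6, node BEIU: BE={C,T} ∪ IU={A,G} → {A,C,G,T} (+1)
per-site changes: [3, 2, 2, 1, 3, 2, 3]; total = 16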